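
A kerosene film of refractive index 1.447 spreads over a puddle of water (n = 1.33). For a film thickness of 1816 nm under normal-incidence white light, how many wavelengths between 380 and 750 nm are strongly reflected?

7

Ray reflecting at the top interface goes from n = 1.0 toward n = 1.447: a half-wave phase shift.
Ray reflecting at the bottom interface goes from n = 1.447 toward n = 1.33: no phase shift.
Exactly one π shift → a net half-wave offset.
So the condition for constructive reflection is 2 n t = (m + ½) λ.
λ = 2 n t / (m + ½) = 5256 / (m + ½) nm.
m=6: 809 nm (IR); m=7: 701 nm (visible); m=8: 618 nm (visible); m=9: 553 nm (visible); m=10: 501 nm (visible); m=11: 457 nm (visible); m=12: 420 nm (visible); m=13: 389 nm (visible); m=14: 362 nm (UV).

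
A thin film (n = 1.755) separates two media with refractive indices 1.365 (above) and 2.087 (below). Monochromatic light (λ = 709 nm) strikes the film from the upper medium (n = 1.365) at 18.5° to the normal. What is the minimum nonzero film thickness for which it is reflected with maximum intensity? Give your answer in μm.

Top surface (1.365 → 1.755): reflection off a higher-index medium gives a half-wave phase shift.
Bottom surface (1.755 → 2.087): reflection off a higher-index medium gives a half-wave phase shift.
Net: no relative phase inversion (both shifts match).
So the condition for constructive reflection is 2 n t cos θ_r = m λ.
Snell's law: 1.365 sin 18.5° = 1.755 sin θ_r → sin θ_r = 0.247, cos θ_r = 0.969.
Minimum nonzero at m = 1: t = λ / (2 n cos θ_r) = 709 / (2 × 1.755 × 0.969) = 208 nm.

0.208 μm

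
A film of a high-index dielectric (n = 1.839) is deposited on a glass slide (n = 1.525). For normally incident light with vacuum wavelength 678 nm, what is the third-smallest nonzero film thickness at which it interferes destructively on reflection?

Ray reflecting at the top interface goes from n = 1.0 toward n = 1.839: a half-wave phase shift.
At the lower boundary (n = 1.839 to n = 1.525) the reflected ray undergoes no phase shift.
The two reflections differ by half a wavelength.
So the condition for destructive reflection is 2 n t = m λ.
The third-smallest nonzero thickness corresponds to m = 3: t = m λ / (2 n) = 3.00 × 678 / (2 × 1.839) = 553 nm.

553 nm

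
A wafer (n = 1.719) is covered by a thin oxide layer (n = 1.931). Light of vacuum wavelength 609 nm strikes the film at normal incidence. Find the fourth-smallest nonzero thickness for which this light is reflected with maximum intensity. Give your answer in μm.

At the upper boundary (n = 1.0 to n = 1.931) the reflected ray undergoes a half-wave phase shift.
Bottom surface (1.931 → 1.719): reflection off a lower-index medium gives no phase shift.
The two reflections differ by half a wavelength.
With one net inversion, constructive interference in reflection requires 2 n t = (m + ½) λ.
The fourth-smallest nonzero thickness corresponds to m = 3: t = (m + ½) λ / (2 n) = 3.50 × 609 / (2 × 1.931) = 552 nm.

0.552 μm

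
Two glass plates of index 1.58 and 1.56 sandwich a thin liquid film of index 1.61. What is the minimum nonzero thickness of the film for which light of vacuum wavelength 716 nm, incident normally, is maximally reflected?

At the upper boundary (n = 1.58 to n = 1.61) the reflected ray undergoes a half-wave phase shift.
Ray reflecting at the bottom interface goes from n = 1.61 toward n = 1.56: no phase shift.
The two reflections differ by half a wavelength.
For maximum reflection here: 2 n t = (m + ½) λ.
Minimum at m = 0: t = λ / (4 n) = 716 / (4 × 1.61) = 111 nm.

111 nm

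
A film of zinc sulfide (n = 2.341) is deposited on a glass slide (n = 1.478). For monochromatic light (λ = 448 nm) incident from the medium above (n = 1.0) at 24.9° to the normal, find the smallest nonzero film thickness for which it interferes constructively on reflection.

48.6 nm

Top surface (1.0 → 2.341): reflection off a higher-index medium gives a half-wave phase shift.
Ray reflecting at the bottom interface goes from n = 2.341 toward n = 1.478: no phase shift.
Net: one phase inversion between the two reflected rays.
So the condition for constructive reflection is 2 n t cos θ_r = (m + ½) λ.
Snell's law: 1.0 sin 24.9° = 2.341 sin θ_r → sin θ_r = 0.180, cos θ_r = 0.984.
Minimum at m = 0: t = λ / (4 n cos θ_r) = 448 / (4 × 2.341 × 0.984) = 48.6 nm.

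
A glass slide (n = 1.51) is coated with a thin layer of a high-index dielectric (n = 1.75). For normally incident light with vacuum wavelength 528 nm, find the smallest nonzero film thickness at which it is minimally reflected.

Ray reflecting at the top interface goes from n = 1.0 toward n = 1.75: a half-wave phase shift.
Bottom surface (1.75 → 1.51): reflection off a lower-index medium gives no phase shift.
Net: one phase inversion between the two reflected rays.
With one net inversion, destructive interference in reflection requires 2 n t = m λ.
Minimum nonzero at m = 1: t = λ / (2 n) = 528 / (2 × 1.75) = 151 nm.

151 nm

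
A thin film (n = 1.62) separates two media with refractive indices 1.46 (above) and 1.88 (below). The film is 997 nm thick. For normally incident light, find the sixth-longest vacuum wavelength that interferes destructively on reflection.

587 nm

Top surface (1.46 → 1.62): reflection off a higher-index medium gives a half-wave phase shift.
Bottom surface (1.62 → 1.88): reflection off a higher-index medium gives a half-wave phase shift.
Zero or two π shifts → no net half-wave offset.
With no net inversion, destructive interference in reflection requires 2 n t = (m + ½) λ.
λ = 2 n t / (m + ½). The sixth-longest wavelength is m = 5: λ = 2 × 1.62 × 997 / 5.50 = 587 nm.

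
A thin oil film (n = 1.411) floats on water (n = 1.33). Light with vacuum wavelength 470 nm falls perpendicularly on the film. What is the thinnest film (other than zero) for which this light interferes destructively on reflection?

167 nm

At the upper boundary (n = 1.0 to n = 1.411) the reflected ray undergoes a half-wave phase shift.
At the lower boundary (n = 1.411 to n = 1.33) the reflected ray undergoes no phase shift.
The two reflections differ by half a wavelength.
For minimum reflection here: 2 n t = m λ.
Minimum nonzero at m = 1: t = λ / (2 n) = 470 / (2 × 1.411) = 167 nm.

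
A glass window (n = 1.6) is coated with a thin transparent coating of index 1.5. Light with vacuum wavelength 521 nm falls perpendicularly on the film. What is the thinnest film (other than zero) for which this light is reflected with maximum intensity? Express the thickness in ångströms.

1737 Å

Ray reflecting at the top interface goes from n = 1.0 toward n = 1.5: a half-wave phase shift.
Ray reflecting at the bottom interface goes from n = 1.5 toward n = 1.6: a half-wave phase shift.
Zero or two π shifts → no net half-wave offset.
So the condition for constructive reflection is 2 n t = m λ.
Minimum nonzero at m = 1: t = λ / (2 n) = 521 / (2 × 1.5) = 174 nm.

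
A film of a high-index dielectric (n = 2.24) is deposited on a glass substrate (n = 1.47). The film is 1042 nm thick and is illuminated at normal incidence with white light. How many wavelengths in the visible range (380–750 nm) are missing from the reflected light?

At the upper boundary (n = 1.0 to n = 2.24) the reflected ray undergoes a half-wave phase shift.
At the lower boundary (n = 2.24 to n = 1.47) the reflected ray undergoes no phase shift.
Exactly one π shift → a net half-wave offset.
So the condition for destructive reflection is 2 n t = m λ.
λ = 2 n t / m = 4668 / m nm.
m=6: 778 nm (IR); m=7: 667 nm (visible); m=8: 584 nm (visible); m=9: 519 nm (visible); m=10: 467 nm (visible); m=11: 424 nm (visible); m=12: 389 nm (visible); m=13: 359 nm (UV).

6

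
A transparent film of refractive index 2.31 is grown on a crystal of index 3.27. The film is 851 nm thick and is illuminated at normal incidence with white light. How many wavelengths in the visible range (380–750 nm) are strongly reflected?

Top surface (1.0 → 2.31): reflection off a higher-index medium gives a half-wave phase shift.
Ray reflecting at the bottom interface goes from n = 2.31 toward n = 3.27: a half-wave phase shift.
The two reflections carry the same phase change, so no net offset.
With no net inversion, constructive interference in reflection requires 2 n t = m λ.
λ = 2 n t / m = 3932 / m nm.
m=5: 786 nm (IR); m=6: 655 nm (visible); m=7: 562 nm (visible); m=8: 491 nm (visible); m=9: 437 nm (visible); m=10: 393 nm (visible); m=11: 357 nm (UV).

5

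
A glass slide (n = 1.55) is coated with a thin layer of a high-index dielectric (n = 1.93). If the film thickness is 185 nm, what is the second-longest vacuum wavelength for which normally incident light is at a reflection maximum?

At the upper boundary (n = 1.0 to n = 1.93) the reflected ray undergoes a half-wave phase shift.
Ray reflecting at the bottom interface goes from n = 1.93 toward n = 1.55: no phase shift.
Exactly one π shift → a net half-wave offset.
For strong reflection here: 2 n t = (m + ½) λ.
λ = 2 n t / (m + ½). The second-longest wavelength is m = 1: λ = 2 × 1.93 × 185 / 1.50 = 476 nm.

476 nm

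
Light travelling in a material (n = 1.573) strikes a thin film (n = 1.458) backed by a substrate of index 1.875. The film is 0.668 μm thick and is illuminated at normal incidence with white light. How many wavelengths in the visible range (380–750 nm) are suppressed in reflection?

3

Ray reflecting at the top interface goes from n = 1.573 toward n = 1.458: no phase shift.
Ray reflecting at the bottom interface goes from n = 1.458 toward n = 1.875: a half-wave phase shift.
Net: one phase inversion between the two reflected rays.
So the condition for destructive reflection is 2 n t = m λ.
λ = 2 n t / m = 1948 / m nm.
m=2: 974 nm (IR); m=3: 649 nm (visible); m=4: 487 nm (visible); m=5: 390 nm (visible); m=6: 325 nm (UV).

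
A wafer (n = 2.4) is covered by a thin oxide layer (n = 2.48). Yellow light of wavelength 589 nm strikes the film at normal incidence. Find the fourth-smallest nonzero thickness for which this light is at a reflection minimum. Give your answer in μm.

0.475 μm

Ray reflecting at the top interface goes from n = 1.0 toward n = 2.48: a half-wave phase shift.
Ray reflecting at the bottom interface goes from n = 2.48 toward n = 2.4: no phase shift.
The two reflections differ by half a wavelength.
For dark reflection here: 2 n t = m λ.
The fourth-smallest nonzero thickness corresponds to m = 4: t = m λ / (2 n) = 4.00 × 589 / (2 × 2.48) = 475 nm.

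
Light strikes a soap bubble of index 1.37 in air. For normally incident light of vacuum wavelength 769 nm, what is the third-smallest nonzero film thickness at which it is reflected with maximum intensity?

At the upper boundary (n = 1.0 to n = 1.37) the reflected ray undergoes a half-wave phase shift.
Ray reflecting at the bottom interface goes from n = 1.37 toward n = 1.0: no phase shift.
Net: one phase inversion between the two reflected rays.
For bright reflection here: 2 n t = (m + ½) λ.
The third-smallest nonzero thickness corresponds to m = 2: t = (m + ½) λ / (2 n) = 2.50 × 769 / (2 × 1.37) = 702 nm.

702 nm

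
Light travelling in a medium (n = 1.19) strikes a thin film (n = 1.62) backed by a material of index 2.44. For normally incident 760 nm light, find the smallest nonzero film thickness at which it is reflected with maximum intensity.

235 nm

At the upper boundary (n = 1.19 to n = 1.62) the reflected ray undergoes a half-wave phase shift.
Bottom surface (1.62 → 2.44): reflection off a higher-index medium gives a half-wave phase shift.
The two reflections carry the same phase change, so no net offset.
With no net inversion, constructive interference in reflection requires 2 n t = m λ.
Minimum nonzero at m = 1: t = λ / (2 n) = 760 / (2 × 1.62) = 235 nm.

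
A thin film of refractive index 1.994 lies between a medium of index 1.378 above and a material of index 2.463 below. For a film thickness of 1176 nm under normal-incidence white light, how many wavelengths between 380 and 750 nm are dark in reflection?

6

Top surface (1.378 → 1.994): reflection off a higher-index medium gives a half-wave phase shift.
At the lower boundary (n = 1.994 to n = 2.463) the reflected ray undergoes a half-wave phase shift.
The two reflections carry the same phase change, so no net offset.
For weak reflection here: 2 n t = (m + ½) λ.
λ = 2 n t / (m + ½) = 4690 / (m + ½) nm.
m=5: 853 nm (IR); m=6: 722 nm (visible); m=7: 625 nm (visible); m=8: 552 nm (visible); m=9: 494 nm (visible); m=10: 447 nm (visible); m=11: 408 nm (visible); m=12: 375 nm (UV).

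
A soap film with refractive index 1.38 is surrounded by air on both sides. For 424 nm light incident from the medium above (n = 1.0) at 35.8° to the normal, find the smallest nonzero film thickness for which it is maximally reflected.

84.8 nm

At the upper boundary (n = 1.0 to n = 1.38) the reflected ray undergoes a half-wave phase shift.
Ray reflecting at the bottom interface goes from n = 1.38 toward n = 1.0: no phase shift.
Exactly one π shift → a net half-wave offset.
With one net inversion, constructive interference in reflection requires 2 n t cos θ_r = (m + ½) λ.
Snell's law: 1.0 sin 35.8° = 1.38 sin θ_r → sin θ_r = 0.424, cos θ_r = 0.906.
Minimum at m = 0: t = λ / (4 n cos θ_r) = 424 / (4 × 1.38 × 0.906) = 84.8 nm.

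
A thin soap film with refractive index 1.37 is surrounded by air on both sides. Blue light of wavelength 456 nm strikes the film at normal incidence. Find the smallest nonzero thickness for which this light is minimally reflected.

Top surface (1.0 → 1.37): reflection off a higher-index medium gives a half-wave phase shift.
Bottom surface (1.37 → 1.0): reflection off a lower-index medium gives no phase shift.
The two reflections differ by half a wavelength.
With one net inversion, destructive interference in reflection requires 2 n t = m λ.
The smallest nonzero thickness corresponds to m = 1: t = m λ / (2 n) = 1.00 × 456 / (2 × 1.37) = 166 nm.

166 nm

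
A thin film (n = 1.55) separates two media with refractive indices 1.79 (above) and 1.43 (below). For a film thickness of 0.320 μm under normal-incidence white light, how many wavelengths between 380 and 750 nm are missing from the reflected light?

2

Top surface (1.79 → 1.55): reflection off a lower-index medium gives no phase shift.
Ray reflecting at the bottom interface goes from n = 1.55 toward n = 1.43: no phase shift.
Zero or two π shifts → no net half-wave offset.
So the condition for destructive reflection is 2 n t = (m + ½) λ.
λ = 2 n t / (m + ½) = 992 / (m + ½) nm.
m=0: 1984 nm (IR); m=1: 661 nm (visible); m=2: 397 nm (visible); m=3: 283 nm (UV).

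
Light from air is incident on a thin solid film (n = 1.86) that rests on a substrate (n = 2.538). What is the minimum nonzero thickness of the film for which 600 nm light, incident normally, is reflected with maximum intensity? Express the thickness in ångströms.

Top surface (1.0 → 1.86): reflection off a higher-index medium gives a half-wave phase shift.
At the lower boundary (n = 1.86 to n = 2.538) the reflected ray undergoes a half-wave phase shift.
The two reflections carry the same phase change, so no net offset.
So the condition for constructive reflection is 2 n t = m λ.
Minimum nonzero at m = 1: t = λ / (2 n) = 600 / (2 × 1.86) = 161 nm.

1613 Å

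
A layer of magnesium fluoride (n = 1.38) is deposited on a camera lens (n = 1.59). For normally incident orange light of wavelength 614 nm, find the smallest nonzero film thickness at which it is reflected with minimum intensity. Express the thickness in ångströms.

1112 Å

Ray reflecting at the top interface goes from n = 1.0 toward n = 1.38: a half-wave phase shift.
Ray reflecting at the bottom interface goes from n = 1.38 toward n = 1.59: a half-wave phase shift.
Net: no relative phase inversion (both shifts match).
For dark reflection here: 2 n t = (m + ½) λ.
Minimum at m = 0: t = λ / (4 n) = 614 / (4 × 1.38) = 111 nm.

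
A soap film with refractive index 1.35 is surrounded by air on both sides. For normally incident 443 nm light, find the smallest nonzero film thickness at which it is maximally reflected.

82.0 nm

Ray reflecting at the top interface goes from n = 1.0 toward n = 1.35: a half-wave phase shift.
At the lower boundary (n = 1.35 to n = 1.0) the reflected ray undergoes no phase shift.
Net: one phase inversion between the two reflected rays.
With one net inversion, constructive interference in reflection requires 2 n t = (m + ½) λ.
Minimum at m = 0: t = λ / (4 n) = 443 / (4 × 1.35) = 82.0 nm.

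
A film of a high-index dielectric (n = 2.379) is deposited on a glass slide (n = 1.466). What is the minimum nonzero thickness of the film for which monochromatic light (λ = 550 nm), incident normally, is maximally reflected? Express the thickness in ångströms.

Top surface (1.0 → 2.379): reflection off a higher-index medium gives a half-wave phase shift.
Ray reflecting at the bottom interface goes from n = 2.379 toward n = 1.466: no phase shift.
Exactly one π shift → a net half-wave offset.
With one net inversion, constructive interference in reflection requires 2 n t = (m + ½) λ.
Minimum at m = 0: t = λ / (4 n) = 550 / (4 × 2.379) = 57.8 nm.

578 Å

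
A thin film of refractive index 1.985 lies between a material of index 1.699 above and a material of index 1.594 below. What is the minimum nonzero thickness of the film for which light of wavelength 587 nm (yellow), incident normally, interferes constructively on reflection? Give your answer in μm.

0.0739 μm

Ray reflecting at the top interface goes from n = 1.699 toward n = 1.985: a half-wave phase shift.
At the lower boundary (n = 1.985 to n = 1.594) the reflected ray undergoes no phase shift.
Net: one phase inversion between the two reflected rays.
For strong reflection here: 2 n t = (m + ½) λ.
Minimum at m = 0: t = λ / (4 n) = 587 / (4 × 1.985) = 73.9 nm.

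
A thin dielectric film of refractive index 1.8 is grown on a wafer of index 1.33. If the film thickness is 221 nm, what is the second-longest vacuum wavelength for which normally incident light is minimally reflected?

Top surface (1.0 → 1.8): reflection off a higher-index medium gives a half-wave phase shift.
Bottom surface (1.8 → 1.33): reflection off a lower-index medium gives no phase shift.
The two reflections differ by half a wavelength.
With one net inversion, destructive interference in reflection requires 2 n t = m λ.
λ = 2 n t / m. The second-longest wavelength is m = 2: λ = 2 × 1.8 × 221 / 2.00 = 398 nm.

398 nm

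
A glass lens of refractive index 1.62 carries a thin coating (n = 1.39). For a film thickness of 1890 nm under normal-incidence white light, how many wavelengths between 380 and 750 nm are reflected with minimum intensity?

At the upper boundary (n = 1.0 to n = 1.39) the reflected ray undergoes a half-wave phase shift.
At the lower boundary (n = 1.39 to n = 1.62) the reflected ray undergoes a half-wave phase shift.
Zero or two π shifts → no net half-wave offset.
With no net inversion, destructive interference in reflection requires 2 n t = (m + ½) λ.
λ = 2 n t / (m + ½) = 5254 / (m + ½) nm.
m=6: 808 nm (IR); m=7: 701 nm (visible); m=8: 618 nm (visible); m=9: 553 nm (visible); m=10: 500 nm (visible); m=11: 457 nm (visible); m=12: 420 nm (visible); m=13: 389 nm (visible); m=14: 362 nm (UV).

7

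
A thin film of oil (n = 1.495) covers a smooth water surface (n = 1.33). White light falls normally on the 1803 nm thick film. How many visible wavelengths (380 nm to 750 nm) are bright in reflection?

At the upper boundary (n = 1.0 to n = 1.495) the reflected ray undergoes a half-wave phase shift.
Ray reflecting at the bottom interface goes from n = 1.495 toward n = 1.33: no phase shift.
Exactly one π shift → a net half-wave offset.
For strong reflection here: 2 n t = (m + ½) λ.
λ = 2 n t / (m + ½) = 5391 / (m + ½) nm.
m=6: 829 nm (IR); m=7: 719 nm (visible); m=8: 634 nm (visible); m=9: 567 nm (visible); m=10: 513 nm (visible); m=11: 469 nm (visible); m=12: 431 nm (visible); m=13: 399 nm (visible); m=14: 372 nm (UV).

7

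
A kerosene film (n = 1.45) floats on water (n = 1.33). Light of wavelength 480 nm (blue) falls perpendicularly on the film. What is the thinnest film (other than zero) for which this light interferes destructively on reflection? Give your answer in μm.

Top surface (1.0 → 1.45): reflection off a higher-index medium gives a half-wave phase shift.
Ray reflecting at the bottom interface goes from n = 1.45 toward n = 1.33: no phase shift.
Net: one phase inversion between the two reflected rays.
For minimum reflection here: 2 n t = m λ.
Minimum nonzero at m = 1: t = λ / (2 n) = 480 / (2 × 1.45) = 166 nm.

0.166 μm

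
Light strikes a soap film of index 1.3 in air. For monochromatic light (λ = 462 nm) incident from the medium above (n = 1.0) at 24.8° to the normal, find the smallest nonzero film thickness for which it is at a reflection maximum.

93.9 nm

At the upper boundary (n = 1.0 to n = 1.3) the reflected ray undergoes a half-wave phase shift.
Bottom surface (1.3 → 1.0): reflection off a lower-index medium gives no phase shift.
Net: one phase inversion between the two reflected rays.
With one net inversion, constructive interference in reflection requires 2 n t cos θ_r = (m + ½) λ.
Snell's law: 1.0 sin 24.8° = 1.3 sin θ_r → sin θ_r = 0.323, cos θ_r = 0.947.
Minimum at m = 0: t = λ / (4 n cos θ_r) = 462 / (4 × 1.3 × 0.947) = 93.9 nm.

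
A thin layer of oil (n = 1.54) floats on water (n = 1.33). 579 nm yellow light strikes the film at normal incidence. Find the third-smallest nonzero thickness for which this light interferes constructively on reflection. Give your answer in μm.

At the upper boundary (n = 1.0 to n = 1.54) the reflected ray undergoes a half-wave phase shift.
At the lower boundary (n = 1.54 to n = 1.33) the reflected ray undergoes no phase shift.
Exactly one π shift → a net half-wave offset.
For bright reflection here: 2 n t = (m + ½) λ.
The third-smallest nonzero thickness corresponds to m = 2: t = (m + ½) λ / (2 n) = 2.50 × 579 / (2 × 1.54) = 470 nm.

0.470 μm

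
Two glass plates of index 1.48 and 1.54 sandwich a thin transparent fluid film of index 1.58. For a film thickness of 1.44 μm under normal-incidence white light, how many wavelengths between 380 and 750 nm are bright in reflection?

At the upper boundary (n = 1.48 to n = 1.58) the reflected ray undergoes a half-wave phase shift.
Bottom surface (1.58 → 1.54): reflection off a lower-index medium gives no phase shift.
Exactly one π shift → a net half-wave offset.
So the condition for constructive reflection is 2 n t = (m + ½) λ.
λ = 2 n t / (m + ½) = 4550 / (m + ½) nm.
m=5: 827 nm (IR); m=6: 700 nm (visible); m=7: 607 nm (visible); m=8: 535 nm (visible); m=9: 479 nm (visible); m=10: 433 nm (visible); m=11: 396 nm (visible); m=12: 364 nm (UV).

6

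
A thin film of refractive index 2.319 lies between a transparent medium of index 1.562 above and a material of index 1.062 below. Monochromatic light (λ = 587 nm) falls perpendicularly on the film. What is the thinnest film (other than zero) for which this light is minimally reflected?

At the upper boundary (n = 1.562 to n = 2.319) the reflected ray undergoes a half-wave phase shift.
Ray reflecting at the bottom interface goes from n = 2.319 toward n = 1.062: no phase shift.
Net: one phase inversion between the two reflected rays.
So the condition for destructive reflection is 2 n t = m λ.
Minimum nonzero at m = 1: t = λ / (2 n) = 587 / (2 × 2.319) = 127 nm.

127 nm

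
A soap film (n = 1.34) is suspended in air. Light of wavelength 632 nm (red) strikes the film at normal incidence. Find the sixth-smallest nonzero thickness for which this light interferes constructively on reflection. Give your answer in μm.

At the upper boundary (n = 1.0 to n = 1.34) the reflected ray undergoes a half-wave phase shift.
Ray reflecting at the bottom interface goes from n = 1.34 toward n = 1.0: no phase shift.
The two reflections differ by half a wavelength.
With one net inversion, constructive interference in reflection requires 2 n t = (m + ½) λ.
The sixth-smallest nonzero thickness corresponds to m = 5: t = (m + ½) λ / (2 n) = 5.50 × 632 / (2 × 1.34) = 1297 nm.

1.30 μm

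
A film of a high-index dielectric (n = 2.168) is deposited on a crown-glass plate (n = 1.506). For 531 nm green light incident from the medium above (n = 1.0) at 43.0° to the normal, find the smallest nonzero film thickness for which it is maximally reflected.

Ray reflecting at the top interface goes from n = 1.0 toward n = 2.168: a half-wave phase shift.
At the lower boundary (n = 2.168 to n = 1.506) the reflected ray undergoes no phase shift.
The two reflections differ by half a wavelength.
With one net inversion, constructive interference in reflection requires 2 n t cos θ_r = (m + ½) λ.
Snell's law: 1.0 sin 43.0° = 2.168 sin θ_r → sin θ_r = 0.315, cos θ_r = 0.949.
Minimum at m = 0: t = λ / (4 n cos θ_r) = 531 / (4 × 2.168 × 0.949) = 64.5 nm.

64.5 nm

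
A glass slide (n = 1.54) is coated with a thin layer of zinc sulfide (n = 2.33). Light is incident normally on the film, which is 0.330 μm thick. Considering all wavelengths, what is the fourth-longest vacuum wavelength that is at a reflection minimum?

At the upper boundary (n = 1.0 to n = 2.33) the reflected ray undergoes a half-wave phase shift.
Ray reflecting at the bottom interface goes from n = 2.33 toward n = 1.54: no phase shift.
Exactly one π shift → a net half-wave offset.
So the condition for destructive reflection is 2 n t = m λ.
λ = 2 n t / m. The fourth-longest wavelength is m = 4: λ = 2 × 2.33 × 330 / 4.00 = 384 nm.

384 nm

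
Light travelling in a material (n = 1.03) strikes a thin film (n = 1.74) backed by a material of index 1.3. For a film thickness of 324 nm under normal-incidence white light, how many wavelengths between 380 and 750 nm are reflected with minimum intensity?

1

Top surface (1.03 → 1.74): reflection off a higher-index medium gives a half-wave phase shift.
Ray reflecting at the bottom interface goes from n = 1.74 toward n = 1.3: no phase shift.
Exactly one π shift → a net half-wave offset.
With one net inversion, destructive interference in reflection requires 2 n t = m λ.
λ = 2 n t / m = 1128 / m nm.
m=1: 1128 nm (IR); m=2: 564 nm (visible); m=3: 376 nm (UV).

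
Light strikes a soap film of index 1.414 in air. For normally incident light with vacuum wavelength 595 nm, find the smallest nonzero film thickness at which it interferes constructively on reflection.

Ray reflecting at the top interface goes from n = 1.0 toward n = 1.414: a half-wave phase shift.
Ray reflecting at the bottom interface goes from n = 1.414 toward n = 1.0: no phase shift.
Net: one phase inversion between the two reflected rays.
For strong reflection here: 2 n t = (m + ½) λ.
Minimum at m = 0: t = λ / (4 n) = 595 / (4 × 1.414) = 105 nm.

105 nm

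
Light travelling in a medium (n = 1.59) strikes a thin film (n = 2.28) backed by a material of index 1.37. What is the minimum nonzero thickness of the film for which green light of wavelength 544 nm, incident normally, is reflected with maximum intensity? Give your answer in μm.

0.0596 μm

At the upper boundary (n = 1.59 to n = 2.28) the reflected ray undergoes a half-wave phase shift.
Bottom surface (2.28 → 1.37): reflection off a lower-index medium gives no phase shift.
Exactly one π shift → a net half-wave offset.
For strong reflection here: 2 n t = (m + ½) λ.
Minimum at m = 0: t = λ / (4 n) = 544 / (4 × 2.28) = 59.6 nm.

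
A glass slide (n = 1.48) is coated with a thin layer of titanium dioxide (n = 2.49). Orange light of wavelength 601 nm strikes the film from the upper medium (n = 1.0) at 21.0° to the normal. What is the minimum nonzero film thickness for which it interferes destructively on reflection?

Ray reflecting at the top interface goes from n = 1.0 toward n = 2.49: a half-wave phase shift.
At the lower boundary (n = 2.49 to n = 1.48) the reflected ray undergoes no phase shift.
The two reflections differ by half a wavelength.
So the condition for destructive reflection is 2 n t cos θ_r = m λ.
Snell's law: 1.0 sin 21.0° = 2.49 sin θ_r → sin θ_r = 0.144, cos θ_r = 0.990.
Minimum nonzero at m = 1: t = λ / (2 n cos θ_r) = 601 / (2 × 2.49 × 0.990) = 122 nm.

122 nm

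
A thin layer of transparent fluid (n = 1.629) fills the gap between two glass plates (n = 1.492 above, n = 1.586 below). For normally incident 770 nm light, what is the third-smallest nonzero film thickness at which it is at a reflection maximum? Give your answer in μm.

Ray reflecting at the top interface goes from n = 1.492 toward n = 1.629: a half-wave phase shift.
Ray reflecting at the bottom interface goes from n = 1.629 toward n = 1.586: no phase shift.
Exactly one π shift → a net half-wave offset.
For maximum reflection here: 2 n t = (m + ½) λ.
The third-smallest nonzero thickness corresponds to m = 2: t = (m + ½) λ / (2 n) = 2.50 × 770 / (2 × 1.629) = 591 nm.

0.591 μm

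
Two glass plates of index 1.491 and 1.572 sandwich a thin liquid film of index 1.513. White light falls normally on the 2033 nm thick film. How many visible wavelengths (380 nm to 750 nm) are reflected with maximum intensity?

8

Top surface (1.491 → 1.513): reflection off a higher-index medium gives a half-wave phase shift.
Bottom surface (1.513 → 1.572): reflection off a higher-index medium gives a half-wave phase shift.
Net: no relative phase inversion (both shifts match).
So the condition for constructive reflection is 2 n t = m λ.
λ = 2 n t / m = 6152 / m nm.
m=8: 769 nm (IR); m=9: 684 nm (visible); m=10: 615 nm (visible); m=11: 559 nm (visible); m=12: 513 nm (visible); m=13: 473 nm (visible); m=14: 439 nm (visible); m=15: 410 nm (visible); m=16: 384 nm (visible); m=17: 362 nm (UV).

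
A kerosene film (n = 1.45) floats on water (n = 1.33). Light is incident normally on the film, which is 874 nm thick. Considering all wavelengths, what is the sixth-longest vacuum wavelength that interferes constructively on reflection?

Top surface (1.0 → 1.45): reflection off a higher-index medium gives a half-wave phase shift.
Ray reflecting at the bottom interface goes from n = 1.45 toward n = 1.33: no phase shift.
The two reflections differ by half a wavelength.
With one net inversion, constructive interference in reflection requires 2 n t = (m + ½) λ.
λ = 2 n t / (m + ½). The sixth-longest wavelength is m = 5: λ = 2 × 1.45 × 874 / 5.50 = 461 nm.

461 nm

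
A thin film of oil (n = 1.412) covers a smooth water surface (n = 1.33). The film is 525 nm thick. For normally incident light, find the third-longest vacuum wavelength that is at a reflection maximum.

593 nm

At the upper boundary (n = 1.0 to n = 1.412) the reflected ray undergoes a half-wave phase shift.
At the lower boundary (n = 1.412 to n = 1.33) the reflected ray undergoes no phase shift.
Exactly one π shift → a net half-wave offset.
For maximum reflection here: 2 n t = (m + ½) λ.
λ = 2 n t / (m + ½). The third-longest wavelength is m = 2: λ = 2 × 1.412 × 525 / 2.50 = 593 nm.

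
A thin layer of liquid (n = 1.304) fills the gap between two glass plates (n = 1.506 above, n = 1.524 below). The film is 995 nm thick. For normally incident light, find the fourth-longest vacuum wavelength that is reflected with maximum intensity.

Ray reflecting at the top interface goes from n = 1.506 toward n = 1.304: no phase shift.
Bottom surface (1.304 → 1.524): reflection off a higher-index medium gives a half-wave phase shift.
The two reflections differ by half a wavelength.
For strong reflection here: 2 n t = (m + ½) λ.
λ = 2 n t / (m + ½). The fourth-longest wavelength is m = 3: λ = 2 × 1.304 × 995 / 3.50 = 741 nm.

741 nm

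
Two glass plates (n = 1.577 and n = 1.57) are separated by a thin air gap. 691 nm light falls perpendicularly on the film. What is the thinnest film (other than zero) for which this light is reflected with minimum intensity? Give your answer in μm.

Ray reflecting at the top interface goes from n = 1.577 toward n = 1.0: no phase shift.
At the lower boundary (n = 1.0 to n = 1.57) the reflected ray undergoes a half-wave phase shift.
Exactly one π shift → a net half-wave offset.
So the condition for destructive reflection is 2 n t = m λ.
Minimum nonzero at m = 1: t = λ / (2 n) = 691 / (2 × 1.0) = 346 nm.

0.346 μm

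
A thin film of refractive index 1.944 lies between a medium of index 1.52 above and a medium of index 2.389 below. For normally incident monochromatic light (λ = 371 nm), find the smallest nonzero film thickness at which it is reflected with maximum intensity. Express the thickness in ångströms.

954 Å

Top surface (1.52 → 1.944): reflection off a higher-index medium gives a half-wave phase shift.
Bottom surface (1.944 → 2.389): reflection off a higher-index medium gives a half-wave phase shift.
Zero or two π shifts → no net half-wave offset.
So the condition for constructive reflection is 2 n t = m λ.
Minimum nonzero at m = 1: t = λ / (2 n) = 371 / (2 × 1.944) = 95.4 nm.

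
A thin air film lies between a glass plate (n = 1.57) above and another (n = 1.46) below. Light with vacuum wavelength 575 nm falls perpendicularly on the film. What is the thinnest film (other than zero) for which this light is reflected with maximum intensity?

Top surface (1.57 → 1.0): reflection off a lower-index medium gives no phase shift.
Ray reflecting at the bottom interface goes from n = 1.0 toward n = 1.46: a half-wave phase shift.
The two reflections differ by half a wavelength.
So the condition for constructive reflection is 2 n t = (m + ½) λ.
Minimum at m = 0: t = λ / (4 n) = 575 / (4 × 1.0) = 144 nm.

144 nm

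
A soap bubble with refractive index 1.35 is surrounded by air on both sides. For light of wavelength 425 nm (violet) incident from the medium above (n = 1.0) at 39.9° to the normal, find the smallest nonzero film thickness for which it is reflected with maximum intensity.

At the upper boundary (n = 1.0 to n = 1.35) the reflected ray undergoes a half-wave phase shift.
Bottom surface (1.35 → 1.0): reflection off a lower-index medium gives no phase shift.
Net: one phase inversion between the two reflected rays.
For maximum reflection here: 2 n t cos θ_r = (m + ½) λ.
Snell's law: 1.0 sin 39.9° = 1.35 sin θ_r → sin θ_r = 0.475, cos θ_r = 0.880.
Minimum at m = 0: t = λ / (4 n cos θ_r) = 425 / (4 × 1.35 × 0.880) = 89.4 nm.

89.4 nm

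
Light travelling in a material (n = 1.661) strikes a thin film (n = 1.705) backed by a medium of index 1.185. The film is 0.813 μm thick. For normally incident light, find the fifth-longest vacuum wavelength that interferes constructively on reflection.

At the upper boundary (n = 1.661 to n = 1.705) the reflected ray undergoes a half-wave phase shift.
Bottom surface (1.705 → 1.185): reflection off a lower-index medium gives no phase shift.
Net: one phase inversion between the two reflected rays.
So the condition for constructive reflection is 2 n t = (m + ½) λ.
λ = 2 n t / (m + ½). The fifth-longest wavelength is m = 4: λ = 2 × 1.705 × 813 / 4.50 = 616 nm.

616 nm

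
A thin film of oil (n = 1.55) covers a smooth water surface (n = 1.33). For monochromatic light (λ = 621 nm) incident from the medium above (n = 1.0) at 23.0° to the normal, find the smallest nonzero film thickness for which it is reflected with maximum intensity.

Top surface (1.0 → 1.55): reflection off a higher-index medium gives a half-wave phase shift.
At the lower boundary (n = 1.55 to n = 1.33) the reflected ray undergoes no phase shift.
Net: one phase inversion between the two reflected rays.
With one net inversion, constructive interference in reflection requires 2 n t cos θ_r = (m + ½) λ.
Snell's law: 1.0 sin 23.0° = 1.55 sin θ_r → sin θ_r = 0.252, cos θ_r = 0.968.
Minimum at m = 0: t = λ / (4 n cos θ_r) = 621 / (4 × 1.55 × 0.968) = 104 nm.

104 nm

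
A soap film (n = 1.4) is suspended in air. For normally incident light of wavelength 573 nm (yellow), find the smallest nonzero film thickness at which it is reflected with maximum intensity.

Ray reflecting at the top interface goes from n = 1.0 toward n = 1.4: a half-wave phase shift.
Ray reflecting at the bottom interface goes from n = 1.4 toward n = 1.0: no phase shift.
The two reflections differ by half a wavelength.
For strong reflection here: 2 n t = (m + ½) λ.
Minimum at m = 0: t = λ / (4 n) = 573 / (4 × 1.4) = 102 nm.

102 nm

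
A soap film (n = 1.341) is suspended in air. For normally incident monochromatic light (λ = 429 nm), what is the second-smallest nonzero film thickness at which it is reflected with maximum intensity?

240 nm

Top surface (1.0 → 1.341): reflection off a higher-index medium gives a half-wave phase shift.
Ray reflecting at the bottom interface goes from n = 1.341 toward n = 1.0: no phase shift.
Exactly one π shift → a net half-wave offset.
With one net inversion, constructive interference in reflection requires 2 n t = (m + ½) λ.
The second-smallest nonzero thickness corresponds to m = 1: t = (m + ½) λ / (2 n) = 1.50 × 429 / (2 × 1.341) = 240 nm.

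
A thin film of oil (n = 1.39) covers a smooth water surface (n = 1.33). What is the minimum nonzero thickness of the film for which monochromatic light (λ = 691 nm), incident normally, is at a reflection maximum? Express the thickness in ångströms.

1243 Å

Top surface (1.0 → 1.39): reflection off a higher-index medium gives a half-wave phase shift.
Ray reflecting at the bottom interface goes from n = 1.39 toward n = 1.33: no phase shift.
Exactly one π shift → a net half-wave offset.
So the condition for constructive reflection is 2 n t = (m + ½) λ.
Minimum at m = 0: t = λ / (4 n) = 691 / (4 × 1.39) = 124 nm.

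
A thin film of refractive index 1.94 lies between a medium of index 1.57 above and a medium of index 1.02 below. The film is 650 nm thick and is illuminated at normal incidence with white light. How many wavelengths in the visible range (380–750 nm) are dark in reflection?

Ray reflecting at the top interface goes from n = 1.57 toward n = 1.94: a half-wave phase shift.
Ray reflecting at the bottom interface goes from n = 1.94 toward n = 1.02: no phase shift.
Net: one phase inversion between the two reflected rays.
With one net inversion, destructive interference in reflection requires 2 n t = m λ.
λ = 2 n t / m = 2522 / m nm.
m=3: 841 nm (IR); m=4: 631 nm (visible); m=5: 504 nm (visible); m=6: 420 nm (visible); m=7: 360 nm (UV).

3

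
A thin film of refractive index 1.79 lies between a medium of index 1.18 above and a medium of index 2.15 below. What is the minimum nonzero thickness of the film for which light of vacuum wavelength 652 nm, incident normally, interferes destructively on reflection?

Ray reflecting at the top interface goes from n = 1.18 toward n = 1.79: a half-wave phase shift.
Ray reflecting at the bottom interface goes from n = 1.79 toward n = 2.15: a half-wave phase shift.
The two reflections carry the same phase change, so no net offset.
For dark reflection here: 2 n t = (m + ½) λ.
Minimum at m = 0: t = λ / (4 n) = 652 / (4 × 1.79) = 91.1 nm.

91.1 nm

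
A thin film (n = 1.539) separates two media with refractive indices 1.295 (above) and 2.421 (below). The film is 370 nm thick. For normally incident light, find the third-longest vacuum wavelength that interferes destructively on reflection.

456 nm

At the upper boundary (n = 1.295 to n = 1.539) the reflected ray undergoes a half-wave phase shift.
At the lower boundary (n = 1.539 to n = 2.421) the reflected ray undergoes a half-wave phase shift.
The two reflections carry the same phase change, so no net offset.
With no net inversion, destructive interference in reflection requires 2 n t = (m + ½) λ.
λ = 2 n t / (m + ½). The third-longest wavelength is m = 2: λ = 2 × 1.539 × 370 / 2.50 = 456 nm.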